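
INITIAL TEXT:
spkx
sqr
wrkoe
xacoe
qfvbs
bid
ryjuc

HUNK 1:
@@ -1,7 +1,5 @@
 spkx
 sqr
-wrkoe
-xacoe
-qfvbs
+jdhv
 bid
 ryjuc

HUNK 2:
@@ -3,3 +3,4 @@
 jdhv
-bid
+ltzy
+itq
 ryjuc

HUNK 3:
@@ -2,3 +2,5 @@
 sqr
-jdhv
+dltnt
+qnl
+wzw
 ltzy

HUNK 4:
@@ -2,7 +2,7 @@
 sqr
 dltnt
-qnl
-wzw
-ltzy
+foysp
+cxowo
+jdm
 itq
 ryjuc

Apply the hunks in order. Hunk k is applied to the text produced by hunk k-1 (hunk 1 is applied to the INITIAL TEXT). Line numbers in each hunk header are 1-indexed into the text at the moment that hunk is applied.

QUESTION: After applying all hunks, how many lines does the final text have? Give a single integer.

Hunk 1: at line 1 remove [wrkoe,xacoe,qfvbs] add [jdhv] -> 5 lines: spkx sqr jdhv bid ryjuc
Hunk 2: at line 3 remove [bid] add [ltzy,itq] -> 6 lines: spkx sqr jdhv ltzy itq ryjuc
Hunk 3: at line 2 remove [jdhv] add [dltnt,qnl,wzw] -> 8 lines: spkx sqr dltnt qnl wzw ltzy itq ryjuc
Hunk 4: at line 2 remove [qnl,wzw,ltzy] add [foysp,cxowo,jdm] -> 8 lines: spkx sqr dltnt foysp cxowo jdm itq ryjuc
Final line count: 8

Answer: 8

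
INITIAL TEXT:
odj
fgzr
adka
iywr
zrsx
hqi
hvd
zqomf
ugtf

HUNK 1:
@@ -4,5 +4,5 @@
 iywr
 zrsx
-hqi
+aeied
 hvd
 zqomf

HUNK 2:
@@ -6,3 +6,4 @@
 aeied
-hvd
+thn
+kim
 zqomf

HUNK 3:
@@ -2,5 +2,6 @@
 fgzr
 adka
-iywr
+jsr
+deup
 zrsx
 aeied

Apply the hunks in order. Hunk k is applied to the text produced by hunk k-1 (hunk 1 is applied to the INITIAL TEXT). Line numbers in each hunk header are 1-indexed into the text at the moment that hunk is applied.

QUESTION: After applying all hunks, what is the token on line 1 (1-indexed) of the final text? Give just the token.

Answer: odj

Derivation:
Hunk 1: at line 4 remove [hqi] add [aeied] -> 9 lines: odj fgzr adka iywr zrsx aeied hvd zqomf ugtf
Hunk 2: at line 6 remove [hvd] add [thn,kim] -> 10 lines: odj fgzr adka iywr zrsx aeied thn kim zqomf ugtf
Hunk 3: at line 2 remove [iywr] add [jsr,deup] -> 11 lines: odj fgzr adka jsr deup zrsx aeied thn kim zqomf ugtf
Final line 1: odj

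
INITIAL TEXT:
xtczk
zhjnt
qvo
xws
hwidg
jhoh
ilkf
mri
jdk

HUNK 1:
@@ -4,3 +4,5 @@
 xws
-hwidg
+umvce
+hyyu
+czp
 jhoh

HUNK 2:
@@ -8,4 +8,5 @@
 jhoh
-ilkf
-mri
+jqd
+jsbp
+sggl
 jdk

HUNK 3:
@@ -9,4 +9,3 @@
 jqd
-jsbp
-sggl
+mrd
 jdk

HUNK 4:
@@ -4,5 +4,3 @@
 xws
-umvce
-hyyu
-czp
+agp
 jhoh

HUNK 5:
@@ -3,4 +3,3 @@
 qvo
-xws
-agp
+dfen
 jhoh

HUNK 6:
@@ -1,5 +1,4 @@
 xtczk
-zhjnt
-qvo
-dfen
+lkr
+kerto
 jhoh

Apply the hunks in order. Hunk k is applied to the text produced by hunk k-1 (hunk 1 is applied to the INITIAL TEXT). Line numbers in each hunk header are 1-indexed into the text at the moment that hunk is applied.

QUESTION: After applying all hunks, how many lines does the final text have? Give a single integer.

Hunk 1: at line 4 remove [hwidg] add [umvce,hyyu,czp] -> 11 lines: xtczk zhjnt qvo xws umvce hyyu czp jhoh ilkf mri jdk
Hunk 2: at line 8 remove [ilkf,mri] add [jqd,jsbp,sggl] -> 12 lines: xtczk zhjnt qvo xws umvce hyyu czp jhoh jqd jsbp sggl jdk
Hunk 3: at line 9 remove [jsbp,sggl] add [mrd] -> 11 lines: xtczk zhjnt qvo xws umvce hyyu czp jhoh jqd mrd jdk
Hunk 4: at line 4 remove [umvce,hyyu,czp] add [agp] -> 9 lines: xtczk zhjnt qvo xws agp jhoh jqd mrd jdk
Hunk 5: at line 3 remove [xws,agp] add [dfen] -> 8 lines: xtczk zhjnt qvo dfen jhoh jqd mrd jdk
Hunk 6: at line 1 remove [zhjnt,qvo,dfen] add [lkr,kerto] -> 7 lines: xtczk lkr kerto jhoh jqd mrd jdk
Final line count: 7

Answer: 7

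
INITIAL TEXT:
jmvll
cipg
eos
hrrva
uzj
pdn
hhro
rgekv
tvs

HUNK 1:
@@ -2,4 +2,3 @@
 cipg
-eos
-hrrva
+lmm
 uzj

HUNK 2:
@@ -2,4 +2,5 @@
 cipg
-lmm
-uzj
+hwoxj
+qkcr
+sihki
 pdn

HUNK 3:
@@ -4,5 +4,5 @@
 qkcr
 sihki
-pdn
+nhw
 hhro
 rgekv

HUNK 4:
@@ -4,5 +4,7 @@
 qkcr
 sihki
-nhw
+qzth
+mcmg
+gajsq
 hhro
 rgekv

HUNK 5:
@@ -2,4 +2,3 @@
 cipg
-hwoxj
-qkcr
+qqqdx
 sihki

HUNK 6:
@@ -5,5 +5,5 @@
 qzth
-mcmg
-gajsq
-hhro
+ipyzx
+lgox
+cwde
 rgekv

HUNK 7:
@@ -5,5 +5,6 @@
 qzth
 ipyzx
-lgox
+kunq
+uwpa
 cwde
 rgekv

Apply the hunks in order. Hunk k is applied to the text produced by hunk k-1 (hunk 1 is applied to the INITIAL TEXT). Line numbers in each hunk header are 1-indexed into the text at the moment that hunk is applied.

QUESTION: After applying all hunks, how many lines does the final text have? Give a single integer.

Answer: 11

Derivation:
Hunk 1: at line 2 remove [eos,hrrva] add [lmm] -> 8 lines: jmvll cipg lmm uzj pdn hhro rgekv tvs
Hunk 2: at line 2 remove [lmm,uzj] add [hwoxj,qkcr,sihki] -> 9 lines: jmvll cipg hwoxj qkcr sihki pdn hhro rgekv tvs
Hunk 3: at line 4 remove [pdn] add [nhw] -> 9 lines: jmvll cipg hwoxj qkcr sihki nhw hhro rgekv tvs
Hunk 4: at line 4 remove [nhw] add [qzth,mcmg,gajsq] -> 11 lines: jmvll cipg hwoxj qkcr sihki qzth mcmg gajsq hhro rgekv tvs
Hunk 5: at line 2 remove [hwoxj,qkcr] add [qqqdx] -> 10 lines: jmvll cipg qqqdx sihki qzth mcmg gajsq hhro rgekv tvs
Hunk 6: at line 5 remove [mcmg,gajsq,hhro] add [ipyzx,lgox,cwde] -> 10 lines: jmvll cipg qqqdx sihki qzth ipyzx lgox cwde rgekv tvs
Hunk 7: at line 5 remove [lgox] add [kunq,uwpa] -> 11 lines: jmvll cipg qqqdx sihki qzth ipyzx kunq uwpa cwde rgekv tvs
Final line count: 11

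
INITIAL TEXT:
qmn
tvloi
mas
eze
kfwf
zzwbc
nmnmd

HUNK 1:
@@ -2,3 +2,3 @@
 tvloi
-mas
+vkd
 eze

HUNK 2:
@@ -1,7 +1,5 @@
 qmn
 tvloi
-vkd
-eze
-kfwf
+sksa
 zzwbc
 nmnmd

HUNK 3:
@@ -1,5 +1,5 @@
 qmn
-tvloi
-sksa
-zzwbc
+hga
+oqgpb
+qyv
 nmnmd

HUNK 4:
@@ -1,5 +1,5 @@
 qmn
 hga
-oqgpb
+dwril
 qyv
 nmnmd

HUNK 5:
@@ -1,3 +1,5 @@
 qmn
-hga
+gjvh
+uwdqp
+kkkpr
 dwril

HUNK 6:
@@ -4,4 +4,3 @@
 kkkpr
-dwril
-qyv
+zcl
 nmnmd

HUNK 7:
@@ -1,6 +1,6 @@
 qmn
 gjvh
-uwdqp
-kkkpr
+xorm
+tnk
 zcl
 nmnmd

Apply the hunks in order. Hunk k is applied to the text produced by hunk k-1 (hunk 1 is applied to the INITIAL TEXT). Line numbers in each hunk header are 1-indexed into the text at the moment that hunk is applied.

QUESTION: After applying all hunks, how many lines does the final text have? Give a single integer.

Answer: 6

Derivation:
Hunk 1: at line 2 remove [mas] add [vkd] -> 7 lines: qmn tvloi vkd eze kfwf zzwbc nmnmd
Hunk 2: at line 1 remove [vkd,eze,kfwf] add [sksa] -> 5 lines: qmn tvloi sksa zzwbc nmnmd
Hunk 3: at line 1 remove [tvloi,sksa,zzwbc] add [hga,oqgpb,qyv] -> 5 lines: qmn hga oqgpb qyv nmnmd
Hunk 4: at line 1 remove [oqgpb] add [dwril] -> 5 lines: qmn hga dwril qyv nmnmd
Hunk 5: at line 1 remove [hga] add [gjvh,uwdqp,kkkpr] -> 7 lines: qmn gjvh uwdqp kkkpr dwril qyv nmnmd
Hunk 6: at line 4 remove [dwril,qyv] add [zcl] -> 6 lines: qmn gjvh uwdqp kkkpr zcl nmnmd
Hunk 7: at line 1 remove [uwdqp,kkkpr] add [xorm,tnk] -> 6 lines: qmn gjvh xorm tnk zcl nmnmd
Final line count: 6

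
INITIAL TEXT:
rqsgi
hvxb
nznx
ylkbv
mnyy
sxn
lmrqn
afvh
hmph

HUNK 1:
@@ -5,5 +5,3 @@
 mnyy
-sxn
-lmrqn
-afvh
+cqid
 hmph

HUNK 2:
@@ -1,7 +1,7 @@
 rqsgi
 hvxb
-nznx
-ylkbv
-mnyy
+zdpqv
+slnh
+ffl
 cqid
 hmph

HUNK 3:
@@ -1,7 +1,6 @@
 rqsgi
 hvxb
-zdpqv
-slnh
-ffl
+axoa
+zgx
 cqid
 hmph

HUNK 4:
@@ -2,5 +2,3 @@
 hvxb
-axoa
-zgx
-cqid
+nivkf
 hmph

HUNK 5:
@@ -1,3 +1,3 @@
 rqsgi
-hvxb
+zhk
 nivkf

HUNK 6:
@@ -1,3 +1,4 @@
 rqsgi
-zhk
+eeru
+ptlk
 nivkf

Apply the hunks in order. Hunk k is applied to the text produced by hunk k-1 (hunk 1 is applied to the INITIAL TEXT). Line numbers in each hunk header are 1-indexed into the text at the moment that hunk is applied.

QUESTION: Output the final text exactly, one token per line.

Answer: rqsgi
eeru
ptlk
nivkf
hmph

Derivation:
Hunk 1: at line 5 remove [sxn,lmrqn,afvh] add [cqid] -> 7 lines: rqsgi hvxb nznx ylkbv mnyy cqid hmph
Hunk 2: at line 1 remove [nznx,ylkbv,mnyy] add [zdpqv,slnh,ffl] -> 7 lines: rqsgi hvxb zdpqv slnh ffl cqid hmph
Hunk 3: at line 1 remove [zdpqv,slnh,ffl] add [axoa,zgx] -> 6 lines: rqsgi hvxb axoa zgx cqid hmph
Hunk 4: at line 2 remove [axoa,zgx,cqid] add [nivkf] -> 4 lines: rqsgi hvxb nivkf hmph
Hunk 5: at line 1 remove [hvxb] add [zhk] -> 4 lines: rqsgi zhk nivkf hmph
Hunk 6: at line 1 remove [zhk] add [eeru,ptlk] -> 5 lines: rqsgi eeru ptlk nivkf hmph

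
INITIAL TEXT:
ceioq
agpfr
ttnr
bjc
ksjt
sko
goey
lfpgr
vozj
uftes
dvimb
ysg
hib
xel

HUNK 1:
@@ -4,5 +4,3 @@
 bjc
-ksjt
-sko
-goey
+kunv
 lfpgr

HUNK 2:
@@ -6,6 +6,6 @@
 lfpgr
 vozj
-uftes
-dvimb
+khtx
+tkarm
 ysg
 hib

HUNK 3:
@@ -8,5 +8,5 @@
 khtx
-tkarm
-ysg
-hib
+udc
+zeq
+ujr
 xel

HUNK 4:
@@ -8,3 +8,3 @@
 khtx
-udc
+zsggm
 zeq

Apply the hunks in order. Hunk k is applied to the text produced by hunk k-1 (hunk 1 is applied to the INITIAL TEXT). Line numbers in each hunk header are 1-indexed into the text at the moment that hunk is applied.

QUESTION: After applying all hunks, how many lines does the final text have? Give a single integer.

Hunk 1: at line 4 remove [ksjt,sko,goey] add [kunv] -> 12 lines: ceioq agpfr ttnr bjc kunv lfpgr vozj uftes dvimb ysg hib xel
Hunk 2: at line 6 remove [uftes,dvimb] add [khtx,tkarm] -> 12 lines: ceioq agpfr ttnr bjc kunv lfpgr vozj khtx tkarm ysg hib xel
Hunk 3: at line 8 remove [tkarm,ysg,hib] add [udc,zeq,ujr] -> 12 lines: ceioq agpfr ttnr bjc kunv lfpgr vozj khtx udc zeq ujr xel
Hunk 4: at line 8 remove [udc] add [zsggm] -> 12 lines: ceioq agpfr ttnr bjc kunv lfpgr vozj khtx zsggm zeq ujr xel
Final line count: 12

Answer: 12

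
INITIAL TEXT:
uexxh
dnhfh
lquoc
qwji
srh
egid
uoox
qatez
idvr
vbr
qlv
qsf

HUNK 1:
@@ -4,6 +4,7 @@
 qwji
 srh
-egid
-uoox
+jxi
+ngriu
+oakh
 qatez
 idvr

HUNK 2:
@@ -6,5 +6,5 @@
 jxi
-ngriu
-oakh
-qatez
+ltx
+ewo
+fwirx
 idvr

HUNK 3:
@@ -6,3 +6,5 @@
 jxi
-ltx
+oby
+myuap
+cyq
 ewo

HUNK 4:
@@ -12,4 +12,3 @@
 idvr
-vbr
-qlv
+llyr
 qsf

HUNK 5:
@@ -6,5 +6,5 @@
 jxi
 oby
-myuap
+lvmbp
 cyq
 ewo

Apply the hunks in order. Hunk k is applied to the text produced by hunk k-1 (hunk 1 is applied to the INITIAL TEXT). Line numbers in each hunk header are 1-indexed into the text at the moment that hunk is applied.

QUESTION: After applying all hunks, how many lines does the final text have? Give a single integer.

Answer: 14

Derivation:
Hunk 1: at line 4 remove [egid,uoox] add [jxi,ngriu,oakh] -> 13 lines: uexxh dnhfh lquoc qwji srh jxi ngriu oakh qatez idvr vbr qlv qsf
Hunk 2: at line 6 remove [ngriu,oakh,qatez] add [ltx,ewo,fwirx] -> 13 lines: uexxh dnhfh lquoc qwji srh jxi ltx ewo fwirx idvr vbr qlv qsf
Hunk 3: at line 6 remove [ltx] add [oby,myuap,cyq] -> 15 lines: uexxh dnhfh lquoc qwji srh jxi oby myuap cyq ewo fwirx idvr vbr qlv qsf
Hunk 4: at line 12 remove [vbr,qlv] add [llyr] -> 14 lines: uexxh dnhfh lquoc qwji srh jxi oby myuap cyq ewo fwirx idvr llyr qsf
Hunk 5: at line 6 remove [myuap] add [lvmbp] -> 14 lines: uexxh dnhfh lquoc qwji srh jxi oby lvmbp cyq ewo fwirx idvr llyr qsf
Final line count: 14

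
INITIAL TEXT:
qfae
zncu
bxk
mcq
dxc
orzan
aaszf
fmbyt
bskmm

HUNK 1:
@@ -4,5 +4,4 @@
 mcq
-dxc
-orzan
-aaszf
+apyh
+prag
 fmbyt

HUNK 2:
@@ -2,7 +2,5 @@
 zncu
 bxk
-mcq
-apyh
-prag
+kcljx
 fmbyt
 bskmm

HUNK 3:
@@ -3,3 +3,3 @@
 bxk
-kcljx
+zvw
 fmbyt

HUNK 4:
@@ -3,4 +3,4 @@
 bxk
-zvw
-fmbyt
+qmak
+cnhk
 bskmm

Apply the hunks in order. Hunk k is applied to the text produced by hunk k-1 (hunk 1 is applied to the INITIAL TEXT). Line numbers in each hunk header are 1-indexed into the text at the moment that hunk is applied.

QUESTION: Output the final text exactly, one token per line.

Answer: qfae
zncu
bxk
qmak
cnhk
bskmm

Derivation:
Hunk 1: at line 4 remove [dxc,orzan,aaszf] add [apyh,prag] -> 8 lines: qfae zncu bxk mcq apyh prag fmbyt bskmm
Hunk 2: at line 2 remove [mcq,apyh,prag] add [kcljx] -> 6 lines: qfae zncu bxk kcljx fmbyt bskmm
Hunk 3: at line 3 remove [kcljx] add [zvw] -> 6 lines: qfae zncu bxk zvw fmbyt bskmm
Hunk 4: at line 3 remove [zvw,fmbyt] add [qmak,cnhk] -> 6 lines: qfae zncu bxk qmak cnhk bskmm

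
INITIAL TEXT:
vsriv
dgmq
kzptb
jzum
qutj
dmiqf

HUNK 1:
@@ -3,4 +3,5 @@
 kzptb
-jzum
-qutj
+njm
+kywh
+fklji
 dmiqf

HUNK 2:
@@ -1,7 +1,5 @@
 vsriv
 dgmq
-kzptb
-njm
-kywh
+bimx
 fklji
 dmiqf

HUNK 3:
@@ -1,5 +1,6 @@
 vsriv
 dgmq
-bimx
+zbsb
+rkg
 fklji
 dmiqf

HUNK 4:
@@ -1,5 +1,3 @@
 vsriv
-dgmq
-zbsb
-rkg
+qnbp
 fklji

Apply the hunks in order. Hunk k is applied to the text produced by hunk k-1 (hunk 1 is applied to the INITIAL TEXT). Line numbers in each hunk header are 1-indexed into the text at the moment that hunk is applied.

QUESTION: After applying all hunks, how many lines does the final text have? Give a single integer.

Answer: 4

Derivation:
Hunk 1: at line 3 remove [jzum,qutj] add [njm,kywh,fklji] -> 7 lines: vsriv dgmq kzptb njm kywh fklji dmiqf
Hunk 2: at line 1 remove [kzptb,njm,kywh] add [bimx] -> 5 lines: vsriv dgmq bimx fklji dmiqf
Hunk 3: at line 1 remove [bimx] add [zbsb,rkg] -> 6 lines: vsriv dgmq zbsb rkg fklji dmiqf
Hunk 4: at line 1 remove [dgmq,zbsb,rkg] add [qnbp] -> 4 lines: vsriv qnbp fklji dmiqf
Final line count: 4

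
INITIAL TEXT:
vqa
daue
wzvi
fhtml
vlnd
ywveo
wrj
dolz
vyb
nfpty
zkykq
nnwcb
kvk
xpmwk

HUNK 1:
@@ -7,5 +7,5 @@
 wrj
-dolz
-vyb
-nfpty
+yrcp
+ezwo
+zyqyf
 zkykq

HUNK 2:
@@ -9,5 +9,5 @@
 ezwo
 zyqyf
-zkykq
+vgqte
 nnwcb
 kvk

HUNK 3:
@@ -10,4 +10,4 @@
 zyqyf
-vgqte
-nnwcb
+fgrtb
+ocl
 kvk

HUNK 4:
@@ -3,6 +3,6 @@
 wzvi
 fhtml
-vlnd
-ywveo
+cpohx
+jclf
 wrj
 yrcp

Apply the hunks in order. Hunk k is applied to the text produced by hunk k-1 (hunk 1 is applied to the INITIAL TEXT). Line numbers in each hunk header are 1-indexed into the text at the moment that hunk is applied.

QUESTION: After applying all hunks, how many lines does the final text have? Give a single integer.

Hunk 1: at line 7 remove [dolz,vyb,nfpty] add [yrcp,ezwo,zyqyf] -> 14 lines: vqa daue wzvi fhtml vlnd ywveo wrj yrcp ezwo zyqyf zkykq nnwcb kvk xpmwk
Hunk 2: at line 9 remove [zkykq] add [vgqte] -> 14 lines: vqa daue wzvi fhtml vlnd ywveo wrj yrcp ezwo zyqyf vgqte nnwcb kvk xpmwk
Hunk 3: at line 10 remove [vgqte,nnwcb] add [fgrtb,ocl] -> 14 lines: vqa daue wzvi fhtml vlnd ywveo wrj yrcp ezwo zyqyf fgrtb ocl kvk xpmwk
Hunk 4: at line 3 remove [vlnd,ywveo] add [cpohx,jclf] -> 14 lines: vqa daue wzvi fhtml cpohx jclf wrj yrcp ezwo zyqyf fgrtb ocl kvk xpmwk
Final line count: 14

Answer: 14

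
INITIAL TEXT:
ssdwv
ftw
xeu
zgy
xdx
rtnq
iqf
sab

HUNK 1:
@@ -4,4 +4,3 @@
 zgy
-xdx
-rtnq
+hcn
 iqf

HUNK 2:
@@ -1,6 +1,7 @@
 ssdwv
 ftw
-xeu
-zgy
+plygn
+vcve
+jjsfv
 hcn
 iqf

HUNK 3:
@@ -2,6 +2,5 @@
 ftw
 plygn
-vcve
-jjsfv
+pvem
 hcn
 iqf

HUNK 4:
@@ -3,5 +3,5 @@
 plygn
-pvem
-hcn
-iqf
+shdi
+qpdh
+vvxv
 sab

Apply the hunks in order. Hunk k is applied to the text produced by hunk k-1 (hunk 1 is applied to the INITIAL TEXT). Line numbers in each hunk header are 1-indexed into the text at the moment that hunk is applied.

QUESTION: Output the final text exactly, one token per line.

Answer: ssdwv
ftw
plygn
shdi
qpdh
vvxv
sab

Derivation:
Hunk 1: at line 4 remove [xdx,rtnq] add [hcn] -> 7 lines: ssdwv ftw xeu zgy hcn iqf sab
Hunk 2: at line 1 remove [xeu,zgy] add [plygn,vcve,jjsfv] -> 8 lines: ssdwv ftw plygn vcve jjsfv hcn iqf sab
Hunk 3: at line 2 remove [vcve,jjsfv] add [pvem] -> 7 lines: ssdwv ftw plygn pvem hcn iqf sab
Hunk 4: at line 3 remove [pvem,hcn,iqf] add [shdi,qpdh,vvxv] -> 7 lines: ssdwv ftw plygn shdi qpdh vvxv sab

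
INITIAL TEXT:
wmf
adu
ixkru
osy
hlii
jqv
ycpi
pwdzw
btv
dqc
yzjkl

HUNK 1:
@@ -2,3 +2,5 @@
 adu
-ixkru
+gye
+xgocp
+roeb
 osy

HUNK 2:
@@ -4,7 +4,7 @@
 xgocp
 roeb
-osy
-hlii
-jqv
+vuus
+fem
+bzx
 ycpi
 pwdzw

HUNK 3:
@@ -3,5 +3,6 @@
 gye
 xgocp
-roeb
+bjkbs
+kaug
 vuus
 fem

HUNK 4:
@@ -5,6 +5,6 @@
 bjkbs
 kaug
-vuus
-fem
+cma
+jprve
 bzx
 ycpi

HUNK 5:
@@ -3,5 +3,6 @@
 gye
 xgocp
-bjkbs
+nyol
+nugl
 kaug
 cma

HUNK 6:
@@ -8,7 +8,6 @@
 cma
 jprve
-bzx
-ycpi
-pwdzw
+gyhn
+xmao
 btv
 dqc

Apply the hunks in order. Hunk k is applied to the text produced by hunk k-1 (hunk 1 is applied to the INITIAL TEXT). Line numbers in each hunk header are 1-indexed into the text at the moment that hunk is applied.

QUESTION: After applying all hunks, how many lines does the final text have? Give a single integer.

Answer: 14

Derivation:
Hunk 1: at line 2 remove [ixkru] add [gye,xgocp,roeb] -> 13 lines: wmf adu gye xgocp roeb osy hlii jqv ycpi pwdzw btv dqc yzjkl
Hunk 2: at line 4 remove [osy,hlii,jqv] add [vuus,fem,bzx] -> 13 lines: wmf adu gye xgocp roeb vuus fem bzx ycpi pwdzw btv dqc yzjkl
Hunk 3: at line 3 remove [roeb] add [bjkbs,kaug] -> 14 lines: wmf adu gye xgocp bjkbs kaug vuus fem bzx ycpi pwdzw btv dqc yzjkl
Hunk 4: at line 5 remove [vuus,fem] add [cma,jprve] -> 14 lines: wmf adu gye xgocp bjkbs kaug cma jprve bzx ycpi pwdzw btv dqc yzjkl
Hunk 5: at line 3 remove [bjkbs] add [nyol,nugl] -> 15 lines: wmf adu gye xgocp nyol nugl kaug cma jprve bzx ycpi pwdzw btv dqc yzjkl
Hunk 6: at line 8 remove [bzx,ycpi,pwdzw] add [gyhn,xmao] -> 14 lines: wmf adu gye xgocp nyol nugl kaug cma jprve gyhn xmao btv dqc yzjkl
Final line count: 14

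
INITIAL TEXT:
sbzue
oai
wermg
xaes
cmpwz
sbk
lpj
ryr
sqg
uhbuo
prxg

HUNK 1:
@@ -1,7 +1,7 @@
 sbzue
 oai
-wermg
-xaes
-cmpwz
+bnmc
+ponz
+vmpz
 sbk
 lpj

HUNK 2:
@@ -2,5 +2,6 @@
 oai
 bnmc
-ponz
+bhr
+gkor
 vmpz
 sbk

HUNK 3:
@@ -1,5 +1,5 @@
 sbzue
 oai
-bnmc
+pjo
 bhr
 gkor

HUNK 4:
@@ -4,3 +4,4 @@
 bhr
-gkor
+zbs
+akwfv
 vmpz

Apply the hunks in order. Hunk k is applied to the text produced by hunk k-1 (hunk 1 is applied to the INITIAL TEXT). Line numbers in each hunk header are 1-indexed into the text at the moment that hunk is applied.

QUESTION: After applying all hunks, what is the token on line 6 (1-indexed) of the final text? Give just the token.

Answer: akwfv

Derivation:
Hunk 1: at line 1 remove [wermg,xaes,cmpwz] add [bnmc,ponz,vmpz] -> 11 lines: sbzue oai bnmc ponz vmpz sbk lpj ryr sqg uhbuo prxg
Hunk 2: at line 2 remove [ponz] add [bhr,gkor] -> 12 lines: sbzue oai bnmc bhr gkor vmpz sbk lpj ryr sqg uhbuo prxg
Hunk 3: at line 1 remove [bnmc] add [pjo] -> 12 lines: sbzue oai pjo bhr gkor vmpz sbk lpj ryr sqg uhbuo prxg
Hunk 4: at line 4 remove [gkor] add [zbs,akwfv] -> 13 lines: sbzue oai pjo bhr zbs akwfv vmpz sbk lpj ryr sqg uhbuo prxg
Final line 6: akwfv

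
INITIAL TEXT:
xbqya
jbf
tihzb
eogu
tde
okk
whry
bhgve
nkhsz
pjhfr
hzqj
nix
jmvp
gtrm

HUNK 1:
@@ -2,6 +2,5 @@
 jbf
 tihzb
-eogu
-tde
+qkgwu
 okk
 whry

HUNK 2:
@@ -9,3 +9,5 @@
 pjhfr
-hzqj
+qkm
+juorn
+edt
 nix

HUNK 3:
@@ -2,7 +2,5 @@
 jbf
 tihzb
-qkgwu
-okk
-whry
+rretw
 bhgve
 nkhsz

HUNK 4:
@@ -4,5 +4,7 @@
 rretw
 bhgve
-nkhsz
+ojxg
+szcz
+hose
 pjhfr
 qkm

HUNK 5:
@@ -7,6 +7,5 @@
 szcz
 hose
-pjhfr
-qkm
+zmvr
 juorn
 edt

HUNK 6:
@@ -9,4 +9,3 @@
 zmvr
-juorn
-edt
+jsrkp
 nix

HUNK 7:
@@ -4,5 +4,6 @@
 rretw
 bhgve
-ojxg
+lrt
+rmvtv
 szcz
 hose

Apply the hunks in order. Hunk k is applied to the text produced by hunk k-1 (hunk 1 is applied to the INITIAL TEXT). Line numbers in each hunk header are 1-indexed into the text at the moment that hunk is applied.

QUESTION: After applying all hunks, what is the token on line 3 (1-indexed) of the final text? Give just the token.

Answer: tihzb

Derivation:
Hunk 1: at line 2 remove [eogu,tde] add [qkgwu] -> 13 lines: xbqya jbf tihzb qkgwu okk whry bhgve nkhsz pjhfr hzqj nix jmvp gtrm
Hunk 2: at line 9 remove [hzqj] add [qkm,juorn,edt] -> 15 lines: xbqya jbf tihzb qkgwu okk whry bhgve nkhsz pjhfr qkm juorn edt nix jmvp gtrm
Hunk 3: at line 2 remove [qkgwu,okk,whry] add [rretw] -> 13 lines: xbqya jbf tihzb rretw bhgve nkhsz pjhfr qkm juorn edt nix jmvp gtrm
Hunk 4: at line 4 remove [nkhsz] add [ojxg,szcz,hose] -> 15 lines: xbqya jbf tihzb rretw bhgve ojxg szcz hose pjhfr qkm juorn edt nix jmvp gtrm
Hunk 5: at line 7 remove [pjhfr,qkm] add [zmvr] -> 14 lines: xbqya jbf tihzb rretw bhgve ojxg szcz hose zmvr juorn edt nix jmvp gtrm
Hunk 6: at line 9 remove [juorn,edt] add [jsrkp] -> 13 lines: xbqya jbf tihzb rretw bhgve ojxg szcz hose zmvr jsrkp nix jmvp gtrm
Hunk 7: at line 4 remove [ojxg] add [lrt,rmvtv] -> 14 lines: xbqya jbf tihzb rretw bhgve lrt rmvtv szcz hose zmvr jsrkp nix jmvp gtrm
Final line 3: tihzb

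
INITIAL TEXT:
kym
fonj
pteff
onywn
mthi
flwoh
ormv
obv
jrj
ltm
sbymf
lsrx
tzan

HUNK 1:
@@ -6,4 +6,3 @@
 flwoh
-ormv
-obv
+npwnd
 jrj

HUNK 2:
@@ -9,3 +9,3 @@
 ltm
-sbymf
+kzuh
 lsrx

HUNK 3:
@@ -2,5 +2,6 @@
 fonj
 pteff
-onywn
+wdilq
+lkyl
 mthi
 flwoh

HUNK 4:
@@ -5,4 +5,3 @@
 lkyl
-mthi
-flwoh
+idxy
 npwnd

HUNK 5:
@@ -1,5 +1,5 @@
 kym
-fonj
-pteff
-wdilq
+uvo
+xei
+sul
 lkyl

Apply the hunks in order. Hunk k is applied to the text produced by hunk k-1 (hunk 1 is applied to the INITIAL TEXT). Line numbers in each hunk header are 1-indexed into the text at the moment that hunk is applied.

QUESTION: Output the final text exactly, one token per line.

Answer: kym
uvo
xei
sul
lkyl
idxy
npwnd
jrj
ltm
kzuh
lsrx
tzan

Derivation:
Hunk 1: at line 6 remove [ormv,obv] add [npwnd] -> 12 lines: kym fonj pteff onywn mthi flwoh npwnd jrj ltm sbymf lsrx tzan
Hunk 2: at line 9 remove [sbymf] add [kzuh] -> 12 lines: kym fonj pteff onywn mthi flwoh npwnd jrj ltm kzuh lsrx tzan
Hunk 3: at line 2 remove [onywn] add [wdilq,lkyl] -> 13 lines: kym fonj pteff wdilq lkyl mthi flwoh npwnd jrj ltm kzuh lsrx tzan
Hunk 4: at line 5 remove [mthi,flwoh] add [idxy] -> 12 lines: kym fonj pteff wdilq lkyl idxy npwnd jrj ltm kzuh lsrx tzan
Hunk 5: at line 1 remove [fonj,pteff,wdilq] add [uvo,xei,sul] -> 12 lines: kym uvo xei sul lkyl idxy npwnd jrj ltm kzuh lsrx tzan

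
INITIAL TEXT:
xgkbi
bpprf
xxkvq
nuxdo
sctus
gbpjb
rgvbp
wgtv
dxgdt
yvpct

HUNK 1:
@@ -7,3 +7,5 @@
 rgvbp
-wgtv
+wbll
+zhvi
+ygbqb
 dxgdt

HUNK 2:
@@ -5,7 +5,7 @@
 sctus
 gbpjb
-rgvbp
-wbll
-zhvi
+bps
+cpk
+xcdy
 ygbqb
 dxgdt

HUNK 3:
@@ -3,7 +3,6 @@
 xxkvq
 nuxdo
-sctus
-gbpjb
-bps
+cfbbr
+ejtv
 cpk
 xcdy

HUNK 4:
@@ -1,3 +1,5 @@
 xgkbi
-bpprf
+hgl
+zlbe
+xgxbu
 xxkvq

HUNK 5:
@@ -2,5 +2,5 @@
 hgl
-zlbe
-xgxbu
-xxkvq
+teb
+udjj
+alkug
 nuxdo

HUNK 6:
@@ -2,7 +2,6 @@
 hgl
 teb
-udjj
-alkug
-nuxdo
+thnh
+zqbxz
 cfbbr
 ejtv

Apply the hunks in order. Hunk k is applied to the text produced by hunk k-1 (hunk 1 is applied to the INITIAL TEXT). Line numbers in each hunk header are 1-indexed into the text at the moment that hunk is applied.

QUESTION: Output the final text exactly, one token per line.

Hunk 1: at line 7 remove [wgtv] add [wbll,zhvi,ygbqb] -> 12 lines: xgkbi bpprf xxkvq nuxdo sctus gbpjb rgvbp wbll zhvi ygbqb dxgdt yvpct
Hunk 2: at line 5 remove [rgvbp,wbll,zhvi] add [bps,cpk,xcdy] -> 12 lines: xgkbi bpprf xxkvq nuxdo sctus gbpjb bps cpk xcdy ygbqb dxgdt yvpct
Hunk 3: at line 3 remove [sctus,gbpjb,bps] add [cfbbr,ejtv] -> 11 lines: xgkbi bpprf xxkvq nuxdo cfbbr ejtv cpk xcdy ygbqb dxgdt yvpct
Hunk 4: at line 1 remove [bpprf] add [hgl,zlbe,xgxbu] -> 13 lines: xgkbi hgl zlbe xgxbu xxkvq nuxdo cfbbr ejtv cpk xcdy ygbqb dxgdt yvpct
Hunk 5: at line 2 remove [zlbe,xgxbu,xxkvq] add [teb,udjj,alkug] -> 13 lines: xgkbi hgl teb udjj alkug nuxdo cfbbr ejtv cpk xcdy ygbqb dxgdt yvpct
Hunk 6: at line 2 remove [udjj,alkug,nuxdo] add [thnh,zqbxz] -> 12 lines: xgkbi hgl teb thnh zqbxz cfbbr ejtv cpk xcdy ygbqb dxgdt yvpct

Answer: xgkbi
hgl
teb
thnh
zqbxz
cfbbr
ejtv
cpk
xcdy
ygbqb
dxgdt
yvpct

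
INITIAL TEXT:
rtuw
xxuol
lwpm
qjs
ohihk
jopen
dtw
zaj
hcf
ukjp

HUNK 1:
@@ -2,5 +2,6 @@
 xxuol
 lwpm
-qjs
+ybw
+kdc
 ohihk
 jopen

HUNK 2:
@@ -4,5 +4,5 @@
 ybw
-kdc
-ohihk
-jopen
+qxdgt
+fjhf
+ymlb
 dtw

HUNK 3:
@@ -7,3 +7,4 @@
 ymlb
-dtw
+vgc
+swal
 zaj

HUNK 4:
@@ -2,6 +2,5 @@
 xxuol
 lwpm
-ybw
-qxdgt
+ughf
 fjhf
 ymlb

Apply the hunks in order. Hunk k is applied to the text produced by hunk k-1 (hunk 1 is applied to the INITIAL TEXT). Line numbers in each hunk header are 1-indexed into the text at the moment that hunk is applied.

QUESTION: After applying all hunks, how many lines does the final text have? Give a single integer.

Hunk 1: at line 2 remove [qjs] add [ybw,kdc] -> 11 lines: rtuw xxuol lwpm ybw kdc ohihk jopen dtw zaj hcf ukjp
Hunk 2: at line 4 remove [kdc,ohihk,jopen] add [qxdgt,fjhf,ymlb] -> 11 lines: rtuw xxuol lwpm ybw qxdgt fjhf ymlb dtw zaj hcf ukjp
Hunk 3: at line 7 remove [dtw] add [vgc,swal] -> 12 lines: rtuw xxuol lwpm ybw qxdgt fjhf ymlb vgc swal zaj hcf ukjp
Hunk 4: at line 2 remove [ybw,qxdgt] add [ughf] -> 11 lines: rtuw xxuol lwpm ughf fjhf ymlb vgc swal zaj hcf ukjp
Final line count: 11

Answer: 11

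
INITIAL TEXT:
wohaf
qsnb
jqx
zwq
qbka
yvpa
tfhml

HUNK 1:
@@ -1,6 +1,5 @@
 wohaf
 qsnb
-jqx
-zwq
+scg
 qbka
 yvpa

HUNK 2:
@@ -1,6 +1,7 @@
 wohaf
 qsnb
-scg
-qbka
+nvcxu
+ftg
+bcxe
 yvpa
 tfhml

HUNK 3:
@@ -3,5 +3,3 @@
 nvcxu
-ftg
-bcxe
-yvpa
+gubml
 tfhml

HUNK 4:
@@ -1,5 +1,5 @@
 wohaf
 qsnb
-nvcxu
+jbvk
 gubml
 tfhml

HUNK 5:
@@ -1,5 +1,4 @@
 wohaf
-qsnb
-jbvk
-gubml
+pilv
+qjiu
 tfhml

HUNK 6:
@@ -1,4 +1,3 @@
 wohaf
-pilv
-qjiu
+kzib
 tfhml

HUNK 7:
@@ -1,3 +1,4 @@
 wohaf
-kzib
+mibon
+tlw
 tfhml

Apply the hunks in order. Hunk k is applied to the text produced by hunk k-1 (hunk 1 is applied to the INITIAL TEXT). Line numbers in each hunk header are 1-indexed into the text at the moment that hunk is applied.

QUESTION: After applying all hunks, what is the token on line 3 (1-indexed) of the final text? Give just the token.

Hunk 1: at line 1 remove [jqx,zwq] add [scg] -> 6 lines: wohaf qsnb scg qbka yvpa tfhml
Hunk 2: at line 1 remove [scg,qbka] add [nvcxu,ftg,bcxe] -> 7 lines: wohaf qsnb nvcxu ftg bcxe yvpa tfhml
Hunk 3: at line 3 remove [ftg,bcxe,yvpa] add [gubml] -> 5 lines: wohaf qsnb nvcxu gubml tfhml
Hunk 4: at line 1 remove [nvcxu] add [jbvk] -> 5 lines: wohaf qsnb jbvk gubml tfhml
Hunk 5: at line 1 remove [qsnb,jbvk,gubml] add [pilv,qjiu] -> 4 lines: wohaf pilv qjiu tfhml
Hunk 6: at line 1 remove [pilv,qjiu] add [kzib] -> 3 lines: wohaf kzib tfhml
Hunk 7: at line 1 remove [kzib] add [mibon,tlw] -> 4 lines: wohaf mibon tlw tfhml
Final line 3: tlw

Answer: tlw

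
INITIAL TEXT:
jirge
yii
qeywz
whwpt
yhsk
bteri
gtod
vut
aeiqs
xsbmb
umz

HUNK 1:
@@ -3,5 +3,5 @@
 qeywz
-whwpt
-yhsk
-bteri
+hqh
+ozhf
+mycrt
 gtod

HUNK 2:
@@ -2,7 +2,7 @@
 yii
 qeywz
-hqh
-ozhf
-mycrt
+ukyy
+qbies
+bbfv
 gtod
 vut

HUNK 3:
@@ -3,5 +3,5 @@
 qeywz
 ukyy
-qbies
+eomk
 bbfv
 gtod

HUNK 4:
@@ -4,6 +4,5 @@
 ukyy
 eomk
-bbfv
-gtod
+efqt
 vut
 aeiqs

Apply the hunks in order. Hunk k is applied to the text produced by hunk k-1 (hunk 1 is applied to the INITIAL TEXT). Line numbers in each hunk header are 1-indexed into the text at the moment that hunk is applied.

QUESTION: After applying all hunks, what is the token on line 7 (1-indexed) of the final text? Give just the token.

Hunk 1: at line 3 remove [whwpt,yhsk,bteri] add [hqh,ozhf,mycrt] -> 11 lines: jirge yii qeywz hqh ozhf mycrt gtod vut aeiqs xsbmb umz
Hunk 2: at line 2 remove [hqh,ozhf,mycrt] add [ukyy,qbies,bbfv] -> 11 lines: jirge yii qeywz ukyy qbies bbfv gtod vut aeiqs xsbmb umz
Hunk 3: at line 3 remove [qbies] add [eomk] -> 11 lines: jirge yii qeywz ukyy eomk bbfv gtod vut aeiqs xsbmb umz
Hunk 4: at line 4 remove [bbfv,gtod] add [efqt] -> 10 lines: jirge yii qeywz ukyy eomk efqt vut aeiqs xsbmb umz
Final line 7: vut

Answer: vut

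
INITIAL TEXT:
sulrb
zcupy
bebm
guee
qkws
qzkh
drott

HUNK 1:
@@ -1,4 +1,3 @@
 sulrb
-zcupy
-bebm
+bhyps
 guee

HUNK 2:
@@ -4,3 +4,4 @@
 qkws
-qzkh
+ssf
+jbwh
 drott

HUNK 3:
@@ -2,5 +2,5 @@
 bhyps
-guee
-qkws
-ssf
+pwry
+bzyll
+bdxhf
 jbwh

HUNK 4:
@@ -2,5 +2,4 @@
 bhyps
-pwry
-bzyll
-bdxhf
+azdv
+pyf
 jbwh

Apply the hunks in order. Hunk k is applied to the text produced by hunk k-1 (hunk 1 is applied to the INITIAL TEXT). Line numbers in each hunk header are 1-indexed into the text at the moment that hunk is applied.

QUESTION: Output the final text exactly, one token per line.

Answer: sulrb
bhyps
azdv
pyf
jbwh
drott

Derivation:
Hunk 1: at line 1 remove [zcupy,bebm] add [bhyps] -> 6 lines: sulrb bhyps guee qkws qzkh drott
Hunk 2: at line 4 remove [qzkh] add [ssf,jbwh] -> 7 lines: sulrb bhyps guee qkws ssf jbwh drott
Hunk 3: at line 2 remove [guee,qkws,ssf] add [pwry,bzyll,bdxhf] -> 7 lines: sulrb bhyps pwry bzyll bdxhf jbwh drott
Hunk 4: at line 2 remove [pwry,bzyll,bdxhf] add [azdv,pyf] -> 6 lines: sulrb bhyps azdv pyf jbwh drott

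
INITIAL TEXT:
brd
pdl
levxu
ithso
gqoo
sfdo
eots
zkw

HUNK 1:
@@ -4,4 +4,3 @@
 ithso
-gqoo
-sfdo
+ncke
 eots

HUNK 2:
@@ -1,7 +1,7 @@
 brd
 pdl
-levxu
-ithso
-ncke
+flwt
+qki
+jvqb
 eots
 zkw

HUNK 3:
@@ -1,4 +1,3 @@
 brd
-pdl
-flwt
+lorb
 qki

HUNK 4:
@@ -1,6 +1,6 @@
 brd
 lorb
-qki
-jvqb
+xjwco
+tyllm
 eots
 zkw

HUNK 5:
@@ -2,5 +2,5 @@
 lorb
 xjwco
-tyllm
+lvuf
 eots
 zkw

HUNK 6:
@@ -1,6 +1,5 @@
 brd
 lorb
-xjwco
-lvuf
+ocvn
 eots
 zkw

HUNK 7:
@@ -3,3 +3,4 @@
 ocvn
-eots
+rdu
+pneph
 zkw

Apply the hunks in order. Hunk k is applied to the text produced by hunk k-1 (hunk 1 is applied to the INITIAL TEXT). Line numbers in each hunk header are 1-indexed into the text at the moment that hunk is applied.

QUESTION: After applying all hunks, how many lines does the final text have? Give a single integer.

Hunk 1: at line 4 remove [gqoo,sfdo] add [ncke] -> 7 lines: brd pdl levxu ithso ncke eots zkw
Hunk 2: at line 1 remove [levxu,ithso,ncke] add [flwt,qki,jvqb] -> 7 lines: brd pdl flwt qki jvqb eots zkw
Hunk 3: at line 1 remove [pdl,flwt] add [lorb] -> 6 lines: brd lorb qki jvqb eots zkw
Hunk 4: at line 1 remove [qki,jvqb] add [xjwco,tyllm] -> 6 lines: brd lorb xjwco tyllm eots zkw
Hunk 5: at line 2 remove [tyllm] add [lvuf] -> 6 lines: brd lorb xjwco lvuf eots zkw
Hunk 6: at line 1 remove [xjwco,lvuf] add [ocvn] -> 5 lines: brd lorb ocvn eots zkw
Hunk 7: at line 3 remove [eots] add [rdu,pneph] -> 6 lines: brd lorb ocvn rdu pneph zkw
Final line count: 6

Answer: 6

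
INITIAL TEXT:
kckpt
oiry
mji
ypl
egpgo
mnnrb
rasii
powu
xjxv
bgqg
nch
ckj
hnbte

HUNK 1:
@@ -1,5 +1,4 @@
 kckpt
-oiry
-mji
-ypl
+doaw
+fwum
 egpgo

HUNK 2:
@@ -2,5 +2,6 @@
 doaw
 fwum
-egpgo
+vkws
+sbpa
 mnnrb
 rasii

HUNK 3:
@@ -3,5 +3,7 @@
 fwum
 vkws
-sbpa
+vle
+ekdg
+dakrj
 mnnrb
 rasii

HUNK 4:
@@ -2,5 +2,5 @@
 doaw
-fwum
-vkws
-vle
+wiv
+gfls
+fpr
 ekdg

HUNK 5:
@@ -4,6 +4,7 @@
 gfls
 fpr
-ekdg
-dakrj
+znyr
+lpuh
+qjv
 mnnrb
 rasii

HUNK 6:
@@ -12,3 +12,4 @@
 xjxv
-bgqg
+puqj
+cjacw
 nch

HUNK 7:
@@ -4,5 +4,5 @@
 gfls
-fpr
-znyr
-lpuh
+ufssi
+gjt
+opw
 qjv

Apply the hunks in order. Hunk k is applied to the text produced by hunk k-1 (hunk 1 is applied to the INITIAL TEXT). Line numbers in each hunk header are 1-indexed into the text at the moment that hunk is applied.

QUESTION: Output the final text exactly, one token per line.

Hunk 1: at line 1 remove [oiry,mji,ypl] add [doaw,fwum] -> 12 lines: kckpt doaw fwum egpgo mnnrb rasii powu xjxv bgqg nch ckj hnbte
Hunk 2: at line 2 remove [egpgo] add [vkws,sbpa] -> 13 lines: kckpt doaw fwum vkws sbpa mnnrb rasii powu xjxv bgqg nch ckj hnbte
Hunk 3: at line 3 remove [sbpa] add [vle,ekdg,dakrj] -> 15 lines: kckpt doaw fwum vkws vle ekdg dakrj mnnrb rasii powu xjxv bgqg nch ckj hnbte
Hunk 4: at line 2 remove [fwum,vkws,vle] add [wiv,gfls,fpr] -> 15 lines: kckpt doaw wiv gfls fpr ekdg dakrj mnnrb rasii powu xjxv bgqg nch ckj hnbte
Hunk 5: at line 4 remove [ekdg,dakrj] add [znyr,lpuh,qjv] -> 16 lines: kckpt doaw wiv gfls fpr znyr lpuh qjv mnnrb rasii powu xjxv bgqg nch ckj hnbte
Hunk 6: at line 12 remove [bgqg] add [puqj,cjacw] -> 17 lines: kckpt doaw wiv gfls fpr znyr lpuh qjv mnnrb rasii powu xjxv puqj cjacw nch ckj hnbte
Hunk 7: at line 4 remove [fpr,znyr,lpuh] add [ufssi,gjt,opw] -> 17 lines: kckpt doaw wiv gfls ufssi gjt opw qjv mnnrb rasii powu xjxv puqj cjacw nch ckj hnbte

Answer: kckpt
doaw
wiv
gfls
ufssi
gjt
opw
qjv
mnnrb
rasii
powu
xjxv
puqj
cjacw
nch
ckj
hnbte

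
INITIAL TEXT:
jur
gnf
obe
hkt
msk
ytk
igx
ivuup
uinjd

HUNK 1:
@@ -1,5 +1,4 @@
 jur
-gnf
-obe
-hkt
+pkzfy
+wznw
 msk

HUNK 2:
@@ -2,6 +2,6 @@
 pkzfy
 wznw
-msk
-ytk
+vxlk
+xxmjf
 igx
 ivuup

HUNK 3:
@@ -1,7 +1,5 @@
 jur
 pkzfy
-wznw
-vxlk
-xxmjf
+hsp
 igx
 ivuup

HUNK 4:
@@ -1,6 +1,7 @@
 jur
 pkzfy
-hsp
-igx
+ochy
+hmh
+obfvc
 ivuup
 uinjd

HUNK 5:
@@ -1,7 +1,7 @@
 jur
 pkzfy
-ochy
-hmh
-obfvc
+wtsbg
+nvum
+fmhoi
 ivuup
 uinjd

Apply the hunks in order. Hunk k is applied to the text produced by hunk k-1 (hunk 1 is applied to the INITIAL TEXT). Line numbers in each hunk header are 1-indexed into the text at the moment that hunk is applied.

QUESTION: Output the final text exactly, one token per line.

Answer: jur
pkzfy
wtsbg
nvum
fmhoi
ivuup
uinjd

Derivation:
Hunk 1: at line 1 remove [gnf,obe,hkt] add [pkzfy,wznw] -> 8 lines: jur pkzfy wznw msk ytk igx ivuup uinjd
Hunk 2: at line 2 remove [msk,ytk] add [vxlk,xxmjf] -> 8 lines: jur pkzfy wznw vxlk xxmjf igx ivuup uinjd
Hunk 3: at line 1 remove [wznw,vxlk,xxmjf] add [hsp] -> 6 lines: jur pkzfy hsp igx ivuup uinjd
Hunk 4: at line 1 remove [hsp,igx] add [ochy,hmh,obfvc] -> 7 lines: jur pkzfy ochy hmh obfvc ivuup uinjd
Hunk 5: at line 1 remove [ochy,hmh,obfvc] add [wtsbg,nvum,fmhoi] -> 7 lines: jur pkzfy wtsbg nvum fmhoi ivuup uinjd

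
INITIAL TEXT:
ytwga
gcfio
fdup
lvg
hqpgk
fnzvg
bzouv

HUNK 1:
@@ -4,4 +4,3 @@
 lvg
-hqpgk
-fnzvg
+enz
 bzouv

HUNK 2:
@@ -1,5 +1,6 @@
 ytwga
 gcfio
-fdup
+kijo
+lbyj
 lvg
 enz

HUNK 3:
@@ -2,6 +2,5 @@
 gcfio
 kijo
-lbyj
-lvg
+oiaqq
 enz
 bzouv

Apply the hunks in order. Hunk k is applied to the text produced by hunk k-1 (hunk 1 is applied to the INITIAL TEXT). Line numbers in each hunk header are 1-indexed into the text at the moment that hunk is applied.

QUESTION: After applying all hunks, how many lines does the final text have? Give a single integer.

Hunk 1: at line 4 remove [hqpgk,fnzvg] add [enz] -> 6 lines: ytwga gcfio fdup lvg enz bzouv
Hunk 2: at line 1 remove [fdup] add [kijo,lbyj] -> 7 lines: ytwga gcfio kijo lbyj lvg enz bzouv
Hunk 3: at line 2 remove [lbyj,lvg] add [oiaqq] -> 6 lines: ytwga gcfio kijo oiaqq enz bzouv
Final line count: 6

Answer: 6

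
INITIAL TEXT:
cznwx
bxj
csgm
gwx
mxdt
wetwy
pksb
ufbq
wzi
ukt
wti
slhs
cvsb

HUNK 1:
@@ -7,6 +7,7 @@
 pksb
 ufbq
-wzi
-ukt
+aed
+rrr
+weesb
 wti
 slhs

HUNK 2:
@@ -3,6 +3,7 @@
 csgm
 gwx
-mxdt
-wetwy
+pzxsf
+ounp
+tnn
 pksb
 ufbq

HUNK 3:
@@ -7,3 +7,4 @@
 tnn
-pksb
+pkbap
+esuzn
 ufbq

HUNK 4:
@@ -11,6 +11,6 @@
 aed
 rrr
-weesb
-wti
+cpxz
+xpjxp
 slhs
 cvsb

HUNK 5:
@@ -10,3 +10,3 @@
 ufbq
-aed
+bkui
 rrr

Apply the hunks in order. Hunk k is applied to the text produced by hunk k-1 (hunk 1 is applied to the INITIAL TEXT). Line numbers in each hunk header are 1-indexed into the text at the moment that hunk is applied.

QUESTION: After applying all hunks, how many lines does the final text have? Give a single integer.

Answer: 16

Derivation:
Hunk 1: at line 7 remove [wzi,ukt] add [aed,rrr,weesb] -> 14 lines: cznwx bxj csgm gwx mxdt wetwy pksb ufbq aed rrr weesb wti slhs cvsb
Hunk 2: at line 3 remove [mxdt,wetwy] add [pzxsf,ounp,tnn] -> 15 lines: cznwx bxj csgm gwx pzxsf ounp tnn pksb ufbq aed rrr weesb wti slhs cvsb
Hunk 3: at line 7 remove [pksb] add [pkbap,esuzn] -> 16 lines: cznwx bxj csgm gwx pzxsf ounp tnn pkbap esuzn ufbq aed rrr weesb wti slhs cvsb
Hunk 4: at line 11 remove [weesb,wti] add [cpxz,xpjxp] -> 16 lines: cznwx bxj csgm gwx pzxsf ounp tnn pkbap esuzn ufbq aed rrr cpxz xpjxp slhs cvsb
Hunk 5: at line 10 remove [aed] add [bkui] -> 16 lines: cznwx bxj csgm gwx pzxsf ounp tnn pkbap esuzn ufbq bkui rrr cpxz xpjxp slhs cvsb
Final line count: 16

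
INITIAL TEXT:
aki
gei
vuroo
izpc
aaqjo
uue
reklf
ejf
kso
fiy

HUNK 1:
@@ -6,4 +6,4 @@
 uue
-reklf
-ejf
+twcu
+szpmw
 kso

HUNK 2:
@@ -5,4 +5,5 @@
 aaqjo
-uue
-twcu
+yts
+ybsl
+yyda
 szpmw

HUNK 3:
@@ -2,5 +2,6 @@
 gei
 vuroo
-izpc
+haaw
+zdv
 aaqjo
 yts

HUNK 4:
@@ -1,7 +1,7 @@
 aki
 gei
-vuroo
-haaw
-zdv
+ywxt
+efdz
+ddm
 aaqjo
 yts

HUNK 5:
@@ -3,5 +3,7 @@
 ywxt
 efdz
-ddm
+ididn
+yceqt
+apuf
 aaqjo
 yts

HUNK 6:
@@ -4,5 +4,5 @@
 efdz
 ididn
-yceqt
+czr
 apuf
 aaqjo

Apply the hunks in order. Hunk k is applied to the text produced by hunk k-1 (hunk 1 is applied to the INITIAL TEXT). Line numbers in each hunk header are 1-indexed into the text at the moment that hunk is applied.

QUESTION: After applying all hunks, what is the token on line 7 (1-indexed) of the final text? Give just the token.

Answer: apuf

Derivation:
Hunk 1: at line 6 remove [reklf,ejf] add [twcu,szpmw] -> 10 lines: aki gei vuroo izpc aaqjo uue twcu szpmw kso fiy
Hunk 2: at line 5 remove [uue,twcu] add [yts,ybsl,yyda] -> 11 lines: aki gei vuroo izpc aaqjo yts ybsl yyda szpmw kso fiy
Hunk 3: at line 2 remove [izpc] add [haaw,zdv] -> 12 lines: aki gei vuroo haaw zdv aaqjo yts ybsl yyda szpmw kso fiy
Hunk 4: at line 1 remove [vuroo,haaw,zdv] add [ywxt,efdz,ddm] -> 12 lines: aki gei ywxt efdz ddm aaqjo yts ybsl yyda szpmw kso fiy
Hunk 5: at line 3 remove [ddm] add [ididn,yceqt,apuf] -> 14 lines: aki gei ywxt efdz ididn yceqt apuf aaqjo yts ybsl yyda szpmw kso fiy
Hunk 6: at line 4 remove [yceqt] add [czr] -> 14 lines: aki gei ywxt efdz ididn czr apuf aaqjo yts ybsl yyda szpmw kso fiy
Final line 7: apuf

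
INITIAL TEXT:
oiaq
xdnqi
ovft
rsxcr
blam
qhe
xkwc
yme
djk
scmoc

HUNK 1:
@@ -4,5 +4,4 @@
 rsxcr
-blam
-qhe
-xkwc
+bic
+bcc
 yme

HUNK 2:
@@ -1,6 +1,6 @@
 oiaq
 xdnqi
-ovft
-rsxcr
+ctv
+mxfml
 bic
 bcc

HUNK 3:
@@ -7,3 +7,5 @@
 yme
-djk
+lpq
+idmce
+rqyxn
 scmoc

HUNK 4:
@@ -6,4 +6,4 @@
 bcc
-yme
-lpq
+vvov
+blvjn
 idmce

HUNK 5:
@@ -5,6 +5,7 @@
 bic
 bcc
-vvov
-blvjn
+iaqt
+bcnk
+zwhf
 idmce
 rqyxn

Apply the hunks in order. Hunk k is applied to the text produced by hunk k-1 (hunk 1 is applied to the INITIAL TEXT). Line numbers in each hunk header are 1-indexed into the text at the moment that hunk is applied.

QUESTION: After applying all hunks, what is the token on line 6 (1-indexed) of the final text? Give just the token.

Hunk 1: at line 4 remove [blam,qhe,xkwc] add [bic,bcc] -> 9 lines: oiaq xdnqi ovft rsxcr bic bcc yme djk scmoc
Hunk 2: at line 1 remove [ovft,rsxcr] add [ctv,mxfml] -> 9 lines: oiaq xdnqi ctv mxfml bic bcc yme djk scmoc
Hunk 3: at line 7 remove [djk] add [lpq,idmce,rqyxn] -> 11 lines: oiaq xdnqi ctv mxfml bic bcc yme lpq idmce rqyxn scmoc
Hunk 4: at line 6 remove [yme,lpq] add [vvov,blvjn] -> 11 lines: oiaq xdnqi ctv mxfml bic bcc vvov blvjn idmce rqyxn scmoc
Hunk 5: at line 5 remove [vvov,blvjn] add [iaqt,bcnk,zwhf] -> 12 lines: oiaq xdnqi ctv mxfml bic bcc iaqt bcnk zwhf idmce rqyxn scmoc
Final line 6: bcc

Answer: bcc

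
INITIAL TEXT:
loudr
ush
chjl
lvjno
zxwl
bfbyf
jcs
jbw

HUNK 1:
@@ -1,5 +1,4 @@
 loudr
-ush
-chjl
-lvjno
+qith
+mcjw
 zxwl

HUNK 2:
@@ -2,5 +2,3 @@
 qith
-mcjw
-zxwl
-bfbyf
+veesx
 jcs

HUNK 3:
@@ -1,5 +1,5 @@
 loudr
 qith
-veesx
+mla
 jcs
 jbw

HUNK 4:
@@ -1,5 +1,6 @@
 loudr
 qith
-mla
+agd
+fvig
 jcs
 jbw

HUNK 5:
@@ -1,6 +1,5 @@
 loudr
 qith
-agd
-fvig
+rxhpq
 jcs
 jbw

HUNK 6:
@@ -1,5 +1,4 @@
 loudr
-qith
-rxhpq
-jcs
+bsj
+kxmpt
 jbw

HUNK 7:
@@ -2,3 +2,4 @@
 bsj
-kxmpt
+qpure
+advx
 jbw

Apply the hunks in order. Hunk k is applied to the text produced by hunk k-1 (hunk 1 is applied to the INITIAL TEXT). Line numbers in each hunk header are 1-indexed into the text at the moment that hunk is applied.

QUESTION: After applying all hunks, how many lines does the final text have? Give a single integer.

Answer: 5

Derivation:
Hunk 1: at line 1 remove [ush,chjl,lvjno] add [qith,mcjw] -> 7 lines: loudr qith mcjw zxwl bfbyf jcs jbw
Hunk 2: at line 2 remove [mcjw,zxwl,bfbyf] add [veesx] -> 5 lines: loudr qith veesx jcs jbw
Hunk 3: at line 1 remove [veesx] add [mla] -> 5 lines: loudr qith mla jcs jbw
Hunk 4: at line 1 remove [mla] add [agd,fvig] -> 6 lines: loudr qith agd fvig jcs jbw
Hunk 5: at line 1 remove [agd,fvig] add [rxhpq] -> 5 lines: loudr qith rxhpq jcs jbw
Hunk 6: at line 1 remove [qith,rxhpq,jcs] add [bsj,kxmpt] -> 4 lines: loudr bsj kxmpt jbw
Hunk 7: at line 2 remove [kxmpt] add [qpure,advx] -> 5 lines: loudr bsj qpure advx jbw
Final line count: 5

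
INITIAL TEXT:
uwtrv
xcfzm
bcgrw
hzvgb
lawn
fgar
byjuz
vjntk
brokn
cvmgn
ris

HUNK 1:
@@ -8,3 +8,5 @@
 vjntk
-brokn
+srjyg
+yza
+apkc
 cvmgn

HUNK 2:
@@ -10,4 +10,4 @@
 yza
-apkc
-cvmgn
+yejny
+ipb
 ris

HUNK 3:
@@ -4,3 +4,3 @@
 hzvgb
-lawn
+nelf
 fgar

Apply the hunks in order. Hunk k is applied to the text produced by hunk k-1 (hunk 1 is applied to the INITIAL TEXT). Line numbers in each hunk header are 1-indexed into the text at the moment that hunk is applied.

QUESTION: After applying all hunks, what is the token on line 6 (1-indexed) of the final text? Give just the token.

Hunk 1: at line 8 remove [brokn] add [srjyg,yza,apkc] -> 13 lines: uwtrv xcfzm bcgrw hzvgb lawn fgar byjuz vjntk srjyg yza apkc cvmgn ris
Hunk 2: at line 10 remove [apkc,cvmgn] add [yejny,ipb] -> 13 lines: uwtrv xcfzm bcgrw hzvgb lawn fgar byjuz vjntk srjyg yza yejny ipb ris
Hunk 3: at line 4 remove [lawn] add [nelf] -> 13 lines: uwtrv xcfzm bcgrw hzvgb nelf fgar byjuz vjntk srjyg yza yejny ipb ris
Final line 6: fgar

Answer: fgar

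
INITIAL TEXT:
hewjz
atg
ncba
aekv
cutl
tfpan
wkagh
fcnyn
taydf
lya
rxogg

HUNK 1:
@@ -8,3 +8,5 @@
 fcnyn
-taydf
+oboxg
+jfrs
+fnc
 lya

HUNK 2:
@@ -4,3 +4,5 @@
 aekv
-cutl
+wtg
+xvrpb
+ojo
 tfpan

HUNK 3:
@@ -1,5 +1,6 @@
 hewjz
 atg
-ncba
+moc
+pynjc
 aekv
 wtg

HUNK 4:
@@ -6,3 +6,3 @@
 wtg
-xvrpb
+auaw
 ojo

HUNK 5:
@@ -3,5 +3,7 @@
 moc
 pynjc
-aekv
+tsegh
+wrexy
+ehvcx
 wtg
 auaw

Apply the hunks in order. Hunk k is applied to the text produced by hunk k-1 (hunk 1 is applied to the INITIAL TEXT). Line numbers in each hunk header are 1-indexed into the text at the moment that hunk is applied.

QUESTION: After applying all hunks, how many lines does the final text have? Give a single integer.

Hunk 1: at line 8 remove [taydf] add [oboxg,jfrs,fnc] -> 13 lines: hewjz atg ncba aekv cutl tfpan wkagh fcnyn oboxg jfrs fnc lya rxogg
Hunk 2: at line 4 remove [cutl] add [wtg,xvrpb,ojo] -> 15 lines: hewjz atg ncba aekv wtg xvrpb ojo tfpan wkagh fcnyn oboxg jfrs fnc lya rxogg
Hunk 3: at line 1 remove [ncba] add [moc,pynjc] -> 16 lines: hewjz atg moc pynjc aekv wtg xvrpb ojo tfpan wkagh fcnyn oboxg jfrs fnc lya rxogg
Hunk 4: at line 6 remove [xvrpb] add [auaw] -> 16 lines: hewjz atg moc pynjc aekv wtg auaw ojo tfpan wkagh fcnyn oboxg jfrs fnc lya rxogg
Hunk 5: at line 3 remove [aekv] add [tsegh,wrexy,ehvcx] -> 18 lines: hewjz atg moc pynjc tsegh wrexy ehvcx wtg auaw ojo tfpan wkagh fcnyn oboxg jfrs fnc lya rxogg
Final line count: 18

Answer: 18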